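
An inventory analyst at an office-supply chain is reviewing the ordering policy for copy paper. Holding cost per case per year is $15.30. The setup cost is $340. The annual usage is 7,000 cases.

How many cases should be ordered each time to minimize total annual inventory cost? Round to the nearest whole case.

Optimal lot size Q* = (2 × 7,000 × $340 / $15.3)^½ ≈ 557.77

558 cases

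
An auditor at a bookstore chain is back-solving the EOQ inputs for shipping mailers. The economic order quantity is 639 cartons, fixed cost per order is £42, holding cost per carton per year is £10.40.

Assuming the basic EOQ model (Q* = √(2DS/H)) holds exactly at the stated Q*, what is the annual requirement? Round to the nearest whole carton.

50,554 cartons per year

From Q* = √(2DS/H) ⇒ Q*² = 2DS/H.
D = Q²H / (2S) = 639² × 10.4 / (2 × 42) = 50,554.03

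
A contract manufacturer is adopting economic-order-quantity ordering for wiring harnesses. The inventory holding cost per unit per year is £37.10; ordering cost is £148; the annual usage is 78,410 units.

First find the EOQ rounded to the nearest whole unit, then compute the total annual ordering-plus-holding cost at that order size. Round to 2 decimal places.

Q* = √(2·D·S / H) = √(2·78,410·148 / 37.1) = √625,589.2 ≈ 790.94 → Q = 791 units
Annual ordering cost = (D/Q)·S = (78,410/791) × 148 = £14,670.90
Annual holding cost  = (Q/2)·H = (791/2) × 37.1 = £14,673.05
Total = £14,670.90 + £14,673.05 = £29,343.95

£29,343.95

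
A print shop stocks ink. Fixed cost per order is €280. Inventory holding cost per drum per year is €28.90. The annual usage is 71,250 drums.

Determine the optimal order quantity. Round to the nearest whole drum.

2DS/H = 2·71,250·280/28.9 = 1,380,622.84
EOQ = √1,380,622.84 ≈ 1,175.00

1,175 drums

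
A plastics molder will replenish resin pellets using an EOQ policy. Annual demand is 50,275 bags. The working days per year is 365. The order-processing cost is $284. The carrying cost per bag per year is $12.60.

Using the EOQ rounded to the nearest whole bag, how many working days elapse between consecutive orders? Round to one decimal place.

10.9 days

2DS/H = 2·50,275·284/12.6 = 2,266,365.08
EOQ = √2,266,365.08 ≈ 1,505.45 → Q = 1,505 bags
T = Q/D × 365 days = 1,505/50,275 × 365 = 10.926 days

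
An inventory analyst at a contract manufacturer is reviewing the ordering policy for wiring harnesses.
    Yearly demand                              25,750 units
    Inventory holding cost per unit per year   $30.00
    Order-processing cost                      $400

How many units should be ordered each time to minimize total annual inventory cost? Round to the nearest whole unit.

829 units

EOQ = √(2DS/H) = √(2 × 25,750 × 400 / 30)
    = √(686,666.67) ≈ 828.65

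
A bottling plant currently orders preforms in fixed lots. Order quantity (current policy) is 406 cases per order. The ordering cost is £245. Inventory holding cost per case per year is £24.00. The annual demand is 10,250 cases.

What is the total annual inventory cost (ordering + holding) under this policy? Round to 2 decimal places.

Orders/yr = 10,250/406 = 25.246; ordering cost = 25.246 × £245 = £6,185.34
Average inventory = 406/2 = 203; holding cost = 203 × £24 = £4,872.00
Total = £6,185.34 + £4,872.00 = £11,057.34

£11,057.34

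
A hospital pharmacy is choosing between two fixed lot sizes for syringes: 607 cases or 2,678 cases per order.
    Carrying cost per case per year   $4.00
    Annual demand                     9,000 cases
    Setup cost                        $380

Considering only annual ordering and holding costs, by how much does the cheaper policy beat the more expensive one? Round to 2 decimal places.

$215.19

TC(Q) = (D/Q)S + (Q/2)H
TC(607) = (9,000/607)×380 + (607/2)×4 = $6,848.27
TC(2,678) = (9,000/2,678)×380 + (2,678/2)×4 = $6,633.07
Cheaper: Q = 2,678.  Difference = $215.19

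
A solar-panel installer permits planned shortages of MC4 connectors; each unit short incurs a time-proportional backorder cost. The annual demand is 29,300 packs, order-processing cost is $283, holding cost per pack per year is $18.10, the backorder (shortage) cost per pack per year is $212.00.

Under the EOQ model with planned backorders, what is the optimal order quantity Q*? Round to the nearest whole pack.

997 packs

Basic EOQ = √(2·29,300·283/18.1) = 957.200
Backorder adjustment √((H+b)/b) = √((18.1+212)/212) = 1.0418
Q* = 957.200 × 1.0418 ≈ 997.22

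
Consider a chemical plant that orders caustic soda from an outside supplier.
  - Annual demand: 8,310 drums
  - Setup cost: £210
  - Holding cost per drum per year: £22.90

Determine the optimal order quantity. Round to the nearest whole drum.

Q* = √(2·D·S / H) = √(2·8,310·210 / 22.9) = √152,410.5 ≈ 390.40

390 drums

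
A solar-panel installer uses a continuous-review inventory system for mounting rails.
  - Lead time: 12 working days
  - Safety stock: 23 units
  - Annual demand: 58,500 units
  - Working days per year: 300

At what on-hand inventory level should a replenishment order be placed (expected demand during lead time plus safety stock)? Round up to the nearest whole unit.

Daily demand d = 58,500 / 300 = 195.000 units/day
Demand during lead time = 195.000 × 12 = 2,340.00
Reorder point = 2,340.00 + 23 = 2,363.00 → round up

2,363 units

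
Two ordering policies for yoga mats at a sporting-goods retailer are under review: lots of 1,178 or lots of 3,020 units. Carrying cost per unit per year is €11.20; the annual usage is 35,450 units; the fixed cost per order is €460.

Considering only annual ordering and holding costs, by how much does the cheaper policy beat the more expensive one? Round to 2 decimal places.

For each Q, cost = (D/Q)·S + (Q/2)·H.
TC(1,178) = (35,450/1,178)×460 + (1,178/2)×11.2 = €20,439.75
TC(3,020) = (35,450/3,020)×460 + (3,020/2)×11.2 = €22,311.67
Cheaper: Q = 1,178.  Difference = €1,871.91

€1,871.91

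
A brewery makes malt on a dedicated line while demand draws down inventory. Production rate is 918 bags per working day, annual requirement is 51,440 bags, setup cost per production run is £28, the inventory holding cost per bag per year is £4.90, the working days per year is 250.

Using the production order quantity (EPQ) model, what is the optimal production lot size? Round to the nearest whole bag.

d = 51,440/250 = 205.7600 bags/day;  effective holding cost H(1 − d/p) = 4.9·(1 − 205.7600/918) = 3.80172
Q* = √(2DS / H_eff) = √(2·51,440·28 / 3.80172) ≈ 870.47

870 bags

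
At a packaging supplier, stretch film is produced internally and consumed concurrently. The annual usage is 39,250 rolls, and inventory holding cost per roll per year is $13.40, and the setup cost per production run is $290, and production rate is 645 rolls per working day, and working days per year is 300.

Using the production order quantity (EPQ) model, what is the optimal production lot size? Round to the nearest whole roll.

1,460 rolls

d = 39,250/300 = 130.8333 rolls/day;  effective holding cost H(1 − d/p) = 13.4·(1 − 130.8333/645) = 10.68191
Q* = √(2DS / H_eff) = √(2·39,250·290 / 10.68191) ≈ 1,459.85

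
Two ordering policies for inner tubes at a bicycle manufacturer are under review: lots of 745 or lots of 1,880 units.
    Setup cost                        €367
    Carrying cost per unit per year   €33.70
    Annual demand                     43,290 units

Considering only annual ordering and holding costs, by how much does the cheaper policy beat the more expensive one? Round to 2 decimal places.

Annual cost at Q: ordering D·S/Q plus holding Q·H/2.
TC(745) = (43,290/745)×367 + (745/2)×33.7 = €33,878.66
TC(1,880) = (43,290/1,880)×367 + (1,880/2)×33.7 = €40,128.76
|ΔTC| = |€33,878.66 − €40,128.76| = €6,250.10

€6,250.10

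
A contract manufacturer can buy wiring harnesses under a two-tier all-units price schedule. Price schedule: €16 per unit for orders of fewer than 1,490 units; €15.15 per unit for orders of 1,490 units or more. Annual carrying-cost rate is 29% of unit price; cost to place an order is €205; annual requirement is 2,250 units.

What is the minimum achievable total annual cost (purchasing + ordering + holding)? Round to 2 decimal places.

H₁ = 29%×€16 = €4.6400;  H₂ = 29%×€15.15 = €4.3935
EOQ₁ = √(2×2,250×205/4.6400) = 445.89  (< 1,490, feasible at tier 1)
EOQ₂ = √(2×2,250×205/4.3935) = 458.22  (< 1,490 → use Q = 1,490 at tier-2 price)
TC(tier 1 (EOQ₁), Q≈445.9) = €38,068.91
TC(tier 2, Q≈1,490.0) = €37,670.22
Minimum at tier 2: €37,670.22

€37,670.22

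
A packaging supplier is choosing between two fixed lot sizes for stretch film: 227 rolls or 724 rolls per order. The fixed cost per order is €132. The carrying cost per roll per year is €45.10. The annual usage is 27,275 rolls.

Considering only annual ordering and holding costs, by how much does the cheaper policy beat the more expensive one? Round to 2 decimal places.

€319.79

TC(Q) = (D/Q)S + (Q/2)H
TC(227) = (27,275/227)×132 + (227/2)×45.1 = €20,979.20
TC(724) = (27,275/724)×132 + (724/2)×45.1 = €21,298.99
|ΔTC| = |€20,979.20 − €21,298.99| = €319.79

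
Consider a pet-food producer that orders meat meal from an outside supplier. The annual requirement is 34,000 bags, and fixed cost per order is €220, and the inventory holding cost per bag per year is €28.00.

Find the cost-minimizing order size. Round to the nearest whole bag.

731 bags

Optimal lot size Q* = (2 × 34,000 × €220 / €28)^½ ≈ 730.95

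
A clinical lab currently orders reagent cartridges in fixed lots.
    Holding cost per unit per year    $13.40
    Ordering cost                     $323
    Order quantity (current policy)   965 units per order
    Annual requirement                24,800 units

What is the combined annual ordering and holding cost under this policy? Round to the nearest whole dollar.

$14,766

Orders/yr = 24,800/965 = 25.699; ordering cost = 25.699 × $323 = $8,300.93
Average inventory = 965/2 = 482.5; holding cost = 482.5 × $13.4 = $6,465.50
Total = $8,300.93 + $6,465.50 = $14,766.43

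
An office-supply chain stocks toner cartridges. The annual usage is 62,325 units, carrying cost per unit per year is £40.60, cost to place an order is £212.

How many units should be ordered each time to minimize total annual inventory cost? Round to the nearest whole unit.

807 units

Q* = √(2·D·S / H) = √(2·62,325·212 / 40.6) = √650,881.8 ≈ 806.77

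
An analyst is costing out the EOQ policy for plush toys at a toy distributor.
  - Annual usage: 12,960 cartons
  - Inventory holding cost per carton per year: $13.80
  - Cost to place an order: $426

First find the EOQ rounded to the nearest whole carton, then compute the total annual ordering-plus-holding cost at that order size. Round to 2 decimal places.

Optimal lot size Q* = (2 × 12,960 × $426 / $13.8)^½ ≈ 894.50 → Q = 895 cartons
Orders/yr = 12,960/895 = 14.480; ordering cost = 14.480 × $426 = $6,168.67
Average inventory = 895/2 = 447.5; holding cost = 447.5 × $13.8 = $6,175.50
Total = $6,168.67 + $6,175.50 = $12,344.17

$12,344.17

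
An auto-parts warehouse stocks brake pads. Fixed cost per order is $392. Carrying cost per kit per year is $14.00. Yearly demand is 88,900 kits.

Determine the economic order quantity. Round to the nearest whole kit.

2,231 kits

EOQ = √(2DS/H) = √(2 × 88,900 × 392 / 14)
    = √(4,978,400.00) ≈ 2,231.23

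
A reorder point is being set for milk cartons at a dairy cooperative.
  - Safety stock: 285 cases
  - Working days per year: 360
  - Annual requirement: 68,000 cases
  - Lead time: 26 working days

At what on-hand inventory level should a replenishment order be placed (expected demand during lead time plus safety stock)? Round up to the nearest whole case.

5,197 cases

Daily demand d = 68,000 / 360 = 188.889 cases/day
Demand during lead time = 188.889 × 26 = 4,911.11
Reorder point = 4,911.11 + 285 = 5,196.11 → round up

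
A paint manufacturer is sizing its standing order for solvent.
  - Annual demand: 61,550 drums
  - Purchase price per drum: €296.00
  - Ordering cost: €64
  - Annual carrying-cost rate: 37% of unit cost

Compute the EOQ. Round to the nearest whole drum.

Holding cost per drum per year: H = 37% × €296 = €109.5200
EOQ = √(2DS/H) = √(2 × 61,550 × 64 / 109.52)
    = √(71,935.72) ≈ 268.21

268 drums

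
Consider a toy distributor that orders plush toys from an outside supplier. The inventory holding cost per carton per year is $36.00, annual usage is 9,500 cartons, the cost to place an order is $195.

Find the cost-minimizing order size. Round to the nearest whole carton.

Q* = √(2·D·S / H) = √(2·9,500·195 / 36) = √102,916.7 ≈ 320.81

321 cartons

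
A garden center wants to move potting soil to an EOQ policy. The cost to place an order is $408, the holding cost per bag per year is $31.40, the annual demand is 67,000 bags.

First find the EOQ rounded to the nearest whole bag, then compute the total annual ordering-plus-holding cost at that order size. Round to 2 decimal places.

Q* = √(2·D·S / H) = √(2·67,000·408 / 31.4) = √1,741,146.5 ≈ 1,319.53 → Q = 1,320 bags
Annual ordering cost = (D/Q)·S = (67,000/1,320) × 408 = $20,709.09
Annual holding cost  = (Q/2)·H = (1,320/2) × 31.4 = $20,724.00
Total = $20,709.09 + $20,724.00 = $41,433.09

$41,433.09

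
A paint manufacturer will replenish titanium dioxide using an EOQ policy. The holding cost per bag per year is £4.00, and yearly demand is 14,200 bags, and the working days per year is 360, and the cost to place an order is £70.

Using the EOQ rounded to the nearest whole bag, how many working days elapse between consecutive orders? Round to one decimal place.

Q* = √(2·D·S / H) = √(2·14,200·70 / 4) = √497,000.0 ≈ 704.98 → Q = 705 bags
Cycle time = (working days × Q)/D = (360 × 705) / 14,200 = 17.873 days

17.9 days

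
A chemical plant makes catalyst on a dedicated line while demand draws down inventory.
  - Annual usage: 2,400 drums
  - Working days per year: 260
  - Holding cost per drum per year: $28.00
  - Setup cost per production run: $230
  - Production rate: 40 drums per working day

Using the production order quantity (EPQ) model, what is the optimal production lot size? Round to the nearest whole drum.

d = 2,400/260 = 9.2308 drums/day;  effective holding cost H(1 − d/p) = 28·(1 − 9.2308/40) = 21.53846
Q* = √(2DS / H_eff) = √(2·2,400·230 / 21.53846) ≈ 226.40

226 drums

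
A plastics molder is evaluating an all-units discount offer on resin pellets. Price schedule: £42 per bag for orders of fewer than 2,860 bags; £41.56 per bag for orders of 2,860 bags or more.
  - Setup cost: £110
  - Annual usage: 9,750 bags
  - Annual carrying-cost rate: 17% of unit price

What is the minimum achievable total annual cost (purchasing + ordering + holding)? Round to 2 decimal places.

H₁ = 17%×£42 = £7.1400;  H₂ = 17%×£41.56 = £7.0652
EOQ₁ = √(2×9,750×110/7.1400) = 548.11  (< 2,860, feasible at tier 1)
EOQ₂ = √(2×9,750×110/7.0652) = 551.00  (< 2,860 → use Q = 2,860 at tier-2 price)
TC(tier 1 (EOQ₁), Q≈548.1) = £413,413.48
TC(tier 2, Q≈2,860.0) = £415,688.24
Minimum at tier 1 (EOQ₁): £413,413.48

£413,413.48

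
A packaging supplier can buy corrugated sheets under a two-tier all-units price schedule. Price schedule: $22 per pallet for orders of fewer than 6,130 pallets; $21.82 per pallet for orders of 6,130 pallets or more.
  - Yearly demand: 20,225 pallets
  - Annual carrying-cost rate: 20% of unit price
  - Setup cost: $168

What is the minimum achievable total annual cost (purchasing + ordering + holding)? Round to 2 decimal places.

$450,418.15

H₁ = 20%×$22 = $4.4000;  H₂ = 20%×$21.82 = $4.3640
EOQ₁ = √(2×20,225×168/4.4000) = 1,242.76  (< 6,130, feasible at tier 1)
EOQ₂ = √(2×20,225×168/4.3640) = 1,247.88  (< 6,130 → use Q = 6,130 at tier-2 price)
TC(tier 1 (EOQ₁), Q≈1,242.8) = $450,418.15
TC(tier 2, Q≈6,130.0) = $455,239.45
Minimum at tier 1 (EOQ₁): $450,418.15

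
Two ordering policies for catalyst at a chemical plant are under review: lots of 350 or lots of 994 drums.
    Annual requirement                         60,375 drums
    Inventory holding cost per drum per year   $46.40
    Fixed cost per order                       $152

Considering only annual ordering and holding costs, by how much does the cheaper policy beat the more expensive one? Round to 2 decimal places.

Annual cost at Q: ordering D·S/Q plus holding Q·H/2.
TC(350) = (60,375/350)×152 + (350/2)×46.4 = $34,340.00
TC(994) = (60,375/994)×152 + (994/2)×46.4 = $32,293.19
Lots of 994 are cheaper by $2,046.81.

$2,046.81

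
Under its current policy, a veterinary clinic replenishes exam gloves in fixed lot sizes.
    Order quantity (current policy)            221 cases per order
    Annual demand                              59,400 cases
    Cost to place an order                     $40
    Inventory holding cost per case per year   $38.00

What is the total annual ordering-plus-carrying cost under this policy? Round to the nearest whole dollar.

$14,950

Ordering: D/Q × S = 59,400/221 × $40 = $10,751.13
Holding:  Q/2 × H = 221/2 × $38 = $4,199.00
Total = $10,751.13 + $4,199.00 = $14,950.13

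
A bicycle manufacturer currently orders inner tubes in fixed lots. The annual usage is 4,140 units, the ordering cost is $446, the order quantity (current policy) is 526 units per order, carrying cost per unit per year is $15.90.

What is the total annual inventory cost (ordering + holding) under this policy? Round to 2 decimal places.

Ordering: D/Q × S = 4,140/526 × $446 = $3,510.34
Holding:  Q/2 × H = 526/2 × $15.9 = $4,181.70
Total = $3,510.34 + $4,181.70 = $7,692.04

$7,692.04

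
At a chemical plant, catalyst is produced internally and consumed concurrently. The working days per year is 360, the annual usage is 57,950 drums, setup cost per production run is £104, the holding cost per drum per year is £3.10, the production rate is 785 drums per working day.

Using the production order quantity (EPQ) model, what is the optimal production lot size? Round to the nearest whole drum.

2,212 drums

Daily demand d = 57,950/360 = 160.972; p = 785; 1 − d/p = 0.79494
EPQ = √(2DS / (H(1 − d/p)))
    = √(2 × 57,950 × 104 / (3.1 × 0.79494)) ≈ 2,211.62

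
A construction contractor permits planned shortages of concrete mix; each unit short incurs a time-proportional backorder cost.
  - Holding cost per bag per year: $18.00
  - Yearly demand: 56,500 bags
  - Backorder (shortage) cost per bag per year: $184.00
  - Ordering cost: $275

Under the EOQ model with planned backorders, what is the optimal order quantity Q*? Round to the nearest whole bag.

Basic EOQ = √(2·56,500·275/18) = 1,313.921
Backorder adjustment √((H+b)/b) = √((18+184)/184) = 1.0478
Q* = 1,313.921 × 1.0478 ≈ 1,376.69

1,377 bags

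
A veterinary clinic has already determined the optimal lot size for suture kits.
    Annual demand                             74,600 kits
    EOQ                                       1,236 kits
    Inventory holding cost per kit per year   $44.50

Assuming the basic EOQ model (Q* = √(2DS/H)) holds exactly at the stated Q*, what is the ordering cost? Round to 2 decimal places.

Since Q* = (2DS/H)^½, squaring gives Q*²·H = 2DS.
S = Q²H / (2D) = 1,236² × 44.5 / (2 × 74,600) = 455.6466

$455.65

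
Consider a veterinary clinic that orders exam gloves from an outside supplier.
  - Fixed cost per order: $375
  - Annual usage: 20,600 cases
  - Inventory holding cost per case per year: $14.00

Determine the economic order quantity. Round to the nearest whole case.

1,051 cases

2DS/H = 2·20,600·375/14 = 1,103,571.43
EOQ = √1,103,571.43 ≈ 1,050.51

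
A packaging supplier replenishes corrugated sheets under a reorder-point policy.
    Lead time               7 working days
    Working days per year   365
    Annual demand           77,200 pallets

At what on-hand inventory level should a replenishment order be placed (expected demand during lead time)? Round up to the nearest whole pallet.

1,481 pallets

Daily demand d = 77,200 / 365 = 211.507 pallets/day
Demand during lead time = 211.507 × 7 = 1,480.55
Reorder point = 1,480.55 → round up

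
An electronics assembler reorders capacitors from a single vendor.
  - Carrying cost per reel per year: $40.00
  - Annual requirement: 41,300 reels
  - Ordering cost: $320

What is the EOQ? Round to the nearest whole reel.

EOQ = √(2DS/H) = √(2 × 41,300 × 320 / 40)
    = √(660,800.00) ≈ 812.90

813 reels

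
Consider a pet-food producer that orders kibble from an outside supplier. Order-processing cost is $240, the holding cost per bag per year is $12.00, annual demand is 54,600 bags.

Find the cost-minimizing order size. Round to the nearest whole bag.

EOQ = √(2DS/H) = √(2 × 54,600 × 240 / 12)
    = √(2,184,000.00) ≈ 1,477.84

1,478 bags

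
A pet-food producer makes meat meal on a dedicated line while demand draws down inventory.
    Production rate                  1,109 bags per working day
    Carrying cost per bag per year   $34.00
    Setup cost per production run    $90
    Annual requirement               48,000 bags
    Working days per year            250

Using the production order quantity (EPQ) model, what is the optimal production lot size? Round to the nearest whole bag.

554 bags

Daily demand d = 48,000/250 = 192.000; p = 1109; 1 − d/p = 0.82687
EPQ = √(2DS / (H(1 − d/p)))
    = √(2 × 48,000 × 90 / (34 × 0.82687)) ≈ 554.37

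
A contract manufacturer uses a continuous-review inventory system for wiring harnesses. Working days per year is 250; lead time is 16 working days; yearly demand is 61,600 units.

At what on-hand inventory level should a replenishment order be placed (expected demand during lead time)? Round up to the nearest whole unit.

3,943 units

Daily demand d = 61,600 / 250 = 246.400 units/day
Demand during lead time = 246.400 × 16 = 3,942.40
Reorder point = 3,942.40 → round up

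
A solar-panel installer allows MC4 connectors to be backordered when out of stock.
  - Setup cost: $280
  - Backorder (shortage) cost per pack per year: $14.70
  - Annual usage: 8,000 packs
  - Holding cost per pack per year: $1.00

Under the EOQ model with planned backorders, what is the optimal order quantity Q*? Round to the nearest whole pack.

2,187 packs

Q* = √(2DS/H) · √((H + b)/b)
   = √(2 × 8,000 × 280 / 1) · √((1 + 14.7) / 14.7)
   = 2,116.601 × 1.0335 ≈ 2,187.41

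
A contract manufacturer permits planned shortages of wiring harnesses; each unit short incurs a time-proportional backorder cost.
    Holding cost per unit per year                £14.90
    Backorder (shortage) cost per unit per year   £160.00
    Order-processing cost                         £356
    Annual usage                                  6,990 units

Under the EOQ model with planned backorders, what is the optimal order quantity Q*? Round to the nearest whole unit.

604 units

Basic EOQ = √(2·6,990·356/14.9) = 577.944
Backorder adjustment √((H+b)/b) = √((14.9+160)/160) = 1.0455
Q* = 577.944 × 1.0455 ≈ 604.26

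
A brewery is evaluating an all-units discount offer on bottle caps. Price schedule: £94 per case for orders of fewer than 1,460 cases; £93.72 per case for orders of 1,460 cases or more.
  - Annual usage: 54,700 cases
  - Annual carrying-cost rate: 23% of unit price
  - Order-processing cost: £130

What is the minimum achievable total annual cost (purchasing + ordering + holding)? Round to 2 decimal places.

£5,147,090.14

H₁ = 23%×£94 = £21.6200;  H₂ = 23%×£93.72 = £21.5556
EOQ₁ = √(2×54,700×130/21.6200) = 811.06  (< 1,460, feasible at tier 1)
EOQ₂ = √(2×54,700×130/21.5556) = 812.27  (< 1,460 → use Q = 1,460 at tier-2 price)
TC(tier 1 (EOQ₁), Q≈811.1) = £5,159,335.10
TC(tier 2, Q≈1,460.0) = £5,147,090.14
Minimum at tier 2: £5,147,090.14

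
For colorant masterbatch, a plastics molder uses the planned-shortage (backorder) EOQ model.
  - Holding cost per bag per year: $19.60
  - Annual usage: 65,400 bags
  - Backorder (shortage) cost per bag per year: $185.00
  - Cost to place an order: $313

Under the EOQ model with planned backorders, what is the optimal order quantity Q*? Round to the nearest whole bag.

1,520 bags

Q* = √(2DS/H) · √((H + b)/b)
   = √(2 × 65,400 × 313 / 19.6) · √((19.6 + 185) / 185)
   = 1,445.267 × 1.0516 ≈ 1,519.90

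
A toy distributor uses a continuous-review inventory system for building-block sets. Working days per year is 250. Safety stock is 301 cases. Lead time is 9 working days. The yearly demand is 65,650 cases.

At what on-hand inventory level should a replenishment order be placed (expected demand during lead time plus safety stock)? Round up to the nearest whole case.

2,665 cases

Daily demand d = 65,650 / 250 = 262.600 cases/day
Demand during lead time = 262.600 × 9 = 2,363.40
Reorder point = 2,363.40 + 301 = 2,664.40 → round up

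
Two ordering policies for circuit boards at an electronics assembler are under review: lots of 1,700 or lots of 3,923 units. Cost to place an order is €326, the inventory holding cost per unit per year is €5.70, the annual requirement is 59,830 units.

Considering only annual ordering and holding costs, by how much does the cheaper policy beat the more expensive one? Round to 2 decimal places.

TC(Q) = (D/Q)S + (Q/2)H
TC(1,700) = (59,830/1,700)×326 + (1,700/2)×5.7 = €16,318.28
TC(3,923) = (59,830/3,923)×326 + (3,923/2)×5.7 = €16,152.40
Lots of 3,923 are cheaper by €165.88.

€165.88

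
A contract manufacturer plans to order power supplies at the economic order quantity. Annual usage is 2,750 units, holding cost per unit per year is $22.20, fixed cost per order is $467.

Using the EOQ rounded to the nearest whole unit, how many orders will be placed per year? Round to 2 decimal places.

Q* = √(2·D·S / H) = √(2·2,750·467 / 22.2) = √115,698.2 ≈ 340.14 → Q = 340
Orders per year = D/Q = 2,750 / 340 = 8.088

8.09 orders per year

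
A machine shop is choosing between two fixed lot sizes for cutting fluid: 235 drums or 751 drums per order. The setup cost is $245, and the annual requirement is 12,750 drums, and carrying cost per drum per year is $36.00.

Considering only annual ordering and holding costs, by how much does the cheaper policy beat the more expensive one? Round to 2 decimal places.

$154.90

Annual cost at Q: ordering D·S/Q plus holding Q·H/2.
TC(235) = (12,750/235)×245 + (235/2)×36 = $17,522.55
TC(751) = (12,750/751)×245 + (751/2)×36 = $17,677.45
|ΔTC| = |$17,522.55 − $17,677.45| = $154.90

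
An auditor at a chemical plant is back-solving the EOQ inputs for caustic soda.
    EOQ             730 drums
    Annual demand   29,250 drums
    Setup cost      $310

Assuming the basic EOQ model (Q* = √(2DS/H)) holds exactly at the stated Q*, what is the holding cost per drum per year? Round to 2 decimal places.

Since Q* = (2DS/H)^½, squaring gives Q*²·H = 2DS.
H = 2DS / Q² = 2 × 29,250 × 310 / 730² = 34.0308

$34.03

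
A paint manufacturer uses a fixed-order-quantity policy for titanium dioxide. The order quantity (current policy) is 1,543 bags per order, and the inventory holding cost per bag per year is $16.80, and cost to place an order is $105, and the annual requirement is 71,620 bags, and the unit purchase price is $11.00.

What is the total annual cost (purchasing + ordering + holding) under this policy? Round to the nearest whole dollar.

$805,655

Orders/yr = 71,620/1,543 = 46.416; ordering cost = 46.416 × $105 = $4,873.69
Average inventory = 1,543/2 = 771.5; holding cost = 771.5 × $16.8 = $12,961.20
Purchase cost = D·C = 71,620 × 11 = $787,820.00
Total = $4,873.69 + $12,961.20 + $787,820.00 = $805,654.89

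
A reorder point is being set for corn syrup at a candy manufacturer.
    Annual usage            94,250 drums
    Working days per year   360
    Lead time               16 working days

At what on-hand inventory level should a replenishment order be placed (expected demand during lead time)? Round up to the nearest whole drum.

4,189 drums

Daily demand d = 94,250 / 360 = 261.806 drums/day
Demand during lead time = 261.806 × 16 = 4,188.89
Reorder point = 4,188.89 → round up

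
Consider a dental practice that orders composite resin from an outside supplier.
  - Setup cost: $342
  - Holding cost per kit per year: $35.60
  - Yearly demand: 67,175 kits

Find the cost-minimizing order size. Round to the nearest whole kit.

1,136 kits

2DS/H = 2·67,175·342/35.6 = 1,290,665.73
EOQ = √1,290,665.73 ≈ 1,136.07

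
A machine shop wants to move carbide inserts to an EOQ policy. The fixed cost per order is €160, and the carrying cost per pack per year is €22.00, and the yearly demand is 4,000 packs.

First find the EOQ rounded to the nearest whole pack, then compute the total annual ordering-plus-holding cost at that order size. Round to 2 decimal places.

Q* = √(2·D·S / H) = √(2·4,000·160 / 22) = √58,181.8 ≈ 241.21 → Q = 241 packs
Annual ordering cost = (D/Q)·S = (4,000/241) × 160 = €2,655.60
Annual holding cost  = (Q/2)·H = (241/2) × 22 = €2,651.00
Total = €2,655.60 + €2,651.00 = €5,306.60

€5,306.60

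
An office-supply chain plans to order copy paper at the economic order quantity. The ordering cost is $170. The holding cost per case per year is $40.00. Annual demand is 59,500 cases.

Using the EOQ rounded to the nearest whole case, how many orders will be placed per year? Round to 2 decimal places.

Q* = √(2·D·S / H) = √(2·59,500·170 / 40) = √505,750.0 ≈ 711.16 → Q = 711
N = D/Q = 59,500/711 ≈ 83.685 orders/yr

83.68 orders per year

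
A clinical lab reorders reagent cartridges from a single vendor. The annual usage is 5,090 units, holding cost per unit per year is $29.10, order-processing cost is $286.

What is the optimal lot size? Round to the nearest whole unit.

Optimal lot size Q* = (2 × 5,090 × $286 / $29.1)^½ ≈ 316.31

316 units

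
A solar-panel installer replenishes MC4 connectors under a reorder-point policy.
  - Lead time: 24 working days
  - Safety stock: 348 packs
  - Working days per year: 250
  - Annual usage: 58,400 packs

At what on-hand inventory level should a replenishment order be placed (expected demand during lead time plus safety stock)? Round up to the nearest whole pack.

Daily demand d = 58,400 / 250 = 233.600 packs/day
Demand during lead time = 233.600 × 24 = 5,606.40
Reorder point = 5,606.40 + 348 = 5,954.40 → round up

5,955 packs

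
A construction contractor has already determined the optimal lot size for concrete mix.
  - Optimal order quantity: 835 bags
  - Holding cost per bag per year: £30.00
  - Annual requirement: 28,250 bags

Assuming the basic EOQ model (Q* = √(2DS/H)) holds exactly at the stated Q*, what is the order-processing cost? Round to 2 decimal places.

Since Q* = (2DS/H)^½, squaring gives Q*²·H = 2DS.
S = Q²H / (2D) = 835² × 30 / (2 × 28,250) = 370.2080

£370.21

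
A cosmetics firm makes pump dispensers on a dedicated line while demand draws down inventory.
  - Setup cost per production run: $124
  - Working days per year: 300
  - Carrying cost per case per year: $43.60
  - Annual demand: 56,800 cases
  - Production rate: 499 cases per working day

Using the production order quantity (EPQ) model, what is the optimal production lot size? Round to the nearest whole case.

722 cases

Daily demand d = 56,800/300 = 189.333; p = 499; 1 − d/p = 0.62057
EPQ = √(2DS / (H(1 − d/p)))
    = √(2 × 56,800 × 124 / (43.6 × 0.62057)) ≈ 721.54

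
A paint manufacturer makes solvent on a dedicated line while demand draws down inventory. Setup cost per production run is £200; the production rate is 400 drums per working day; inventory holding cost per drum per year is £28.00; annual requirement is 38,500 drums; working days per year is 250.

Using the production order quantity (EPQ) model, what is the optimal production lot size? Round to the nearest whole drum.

946 drums

d = 38,500/250 = 154.0000 drums/day;  effective holding cost H(1 − d/p) = 28·(1 − 154.0000/400) = 17.22000
Q* = √(2DS / H_eff) = √(2·38,500·200 / 17.22000) ≈ 945.68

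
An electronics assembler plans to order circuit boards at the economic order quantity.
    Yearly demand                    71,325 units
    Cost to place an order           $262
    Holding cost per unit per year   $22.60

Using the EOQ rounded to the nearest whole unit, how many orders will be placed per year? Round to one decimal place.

55.5 orders per year

2DS/H = 2·71,325·262/22.6 = 1,653,730.09
EOQ = √1,653,730.09 ≈ 1,285.97 → Q = 1,286
N = D/Q = 71,325/1,286 ≈ 55.463 orders/yr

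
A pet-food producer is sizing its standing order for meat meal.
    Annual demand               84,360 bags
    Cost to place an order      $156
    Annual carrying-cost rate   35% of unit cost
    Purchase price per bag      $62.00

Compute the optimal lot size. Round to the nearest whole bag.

H = i·C = 0.35 × $62 = $21.7000 per bag-year
Optimal lot size Q* = (2 × 84,360 × $156 / $21.7)^½ ≈ 1,101.33

1,101 bags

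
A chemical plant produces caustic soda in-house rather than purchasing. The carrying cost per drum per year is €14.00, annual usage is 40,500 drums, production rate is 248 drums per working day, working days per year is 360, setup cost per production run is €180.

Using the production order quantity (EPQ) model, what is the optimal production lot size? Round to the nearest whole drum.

Daily demand d = 40,500/360 = 112.500; p = 248; 1 − d/p = 0.54637
EPQ = √(2DS / (H(1 − d/p)))
    = √(2 × 40,500 × 180 / (14 × 0.54637)) ≈ 1,380.61

1,381 drums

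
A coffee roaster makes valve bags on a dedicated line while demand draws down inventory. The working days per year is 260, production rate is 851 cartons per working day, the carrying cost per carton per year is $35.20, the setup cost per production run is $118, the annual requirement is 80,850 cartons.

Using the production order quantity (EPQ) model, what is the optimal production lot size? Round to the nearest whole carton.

Daily demand d = 80,850/260 = 310.962; p = 851; 1 − d/p = 0.63459
EPQ = √(2DS / (H(1 − d/p)))
    = √(2 × 80,850 × 118 / (35.2 × 0.63459)) ≈ 924.22

924 cartons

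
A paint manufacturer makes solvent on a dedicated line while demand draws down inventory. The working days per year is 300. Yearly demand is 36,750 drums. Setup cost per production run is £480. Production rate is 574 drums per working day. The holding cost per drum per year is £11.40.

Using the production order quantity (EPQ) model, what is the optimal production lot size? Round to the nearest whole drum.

d = 36,750/300 = 122.5000 drums/day;  effective holding cost H(1 − d/p) = 11.4·(1 − 122.5000/574) = 8.96707
Q* = √(2DS / H_eff) = √(2·36,750·480 / 8.96707) ≈ 1,983.53

1,984 drums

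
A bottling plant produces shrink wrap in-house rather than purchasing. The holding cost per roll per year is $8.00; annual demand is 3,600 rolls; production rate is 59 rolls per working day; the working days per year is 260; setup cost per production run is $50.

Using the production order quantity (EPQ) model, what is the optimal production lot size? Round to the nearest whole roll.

242 rolls

Daily demand d = 3,600/260 = 13.846; p = 59; 1 − d/p = 0.76532
EPQ = √(2DS / (H(1 − d/p)))
    = √(2 × 3,600 × 50 / (8 × 0.76532)) ≈ 242.49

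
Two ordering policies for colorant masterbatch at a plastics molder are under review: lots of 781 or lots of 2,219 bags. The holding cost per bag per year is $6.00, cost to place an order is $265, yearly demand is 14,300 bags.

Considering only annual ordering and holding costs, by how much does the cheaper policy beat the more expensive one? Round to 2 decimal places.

$1,169.64

For each Q, cost = (D/Q)·S + (Q/2)·H.
TC(781) = (14,300/781)×265 + (781/2)×6 = $7,195.11
TC(2,219) = (14,300/2,219)×265 + (2,219/2)×6 = $8,364.75
Cheaper: Q = 781.  Difference = $1,169.64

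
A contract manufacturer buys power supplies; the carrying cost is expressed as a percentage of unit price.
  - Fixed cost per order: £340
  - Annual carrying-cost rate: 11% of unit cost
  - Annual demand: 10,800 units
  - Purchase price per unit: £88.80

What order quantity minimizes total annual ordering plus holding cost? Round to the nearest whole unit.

Carrying cost H = £88.8 × 11% = £9.7680/unit/yr
2DS/H = 2·10,800·340/9.768 = 751,842.75
EOQ = √751,842.75 ≈ 867.09

867 units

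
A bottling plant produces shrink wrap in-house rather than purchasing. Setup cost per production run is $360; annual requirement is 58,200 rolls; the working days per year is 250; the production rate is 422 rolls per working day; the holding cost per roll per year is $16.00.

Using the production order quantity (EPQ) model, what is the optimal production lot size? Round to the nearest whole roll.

Daily demand d = 58,200/250 = 232.800; p = 422; 1 − d/p = 0.44834
EPQ = √(2DS / (H(1 − d/p)))
    = √(2 × 58,200 × 360 / (16 × 0.44834)) ≈ 2,416.93

2,417 rolls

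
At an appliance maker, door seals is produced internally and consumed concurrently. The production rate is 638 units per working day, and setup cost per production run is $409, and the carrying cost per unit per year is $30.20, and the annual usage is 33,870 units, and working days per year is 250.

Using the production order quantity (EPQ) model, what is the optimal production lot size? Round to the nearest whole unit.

Daily demand d = 33,870/250 = 135.480; p = 638; 1 − d/p = 0.78765
EPQ = √(2DS / (H(1 − d/p)))
    = √(2 × 33,870 × 409 / (30.2 × 0.78765)) ≈ 1,079.23

1,079 units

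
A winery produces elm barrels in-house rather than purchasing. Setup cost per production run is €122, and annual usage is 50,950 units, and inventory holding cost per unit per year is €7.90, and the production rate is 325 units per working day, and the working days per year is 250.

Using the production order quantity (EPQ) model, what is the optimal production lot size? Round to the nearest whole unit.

d = 50,950/250 = 203.8000 units/day;  effective holding cost H(1 − d/p) = 7.9·(1 − 203.8000/325) = 2.94609
Q* = √(2DS / H_eff) = √(2·50,950·122 / 2.94609) ≈ 2,054.21

2,054 units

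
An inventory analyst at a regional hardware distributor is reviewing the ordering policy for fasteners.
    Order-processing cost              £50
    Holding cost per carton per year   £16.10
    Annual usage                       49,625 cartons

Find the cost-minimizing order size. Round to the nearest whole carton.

EOQ = √(2DS/H) = √(2 × 49,625 × 50 / 16.1)
    = √(308,229.81) ≈ 555.18

555 cartons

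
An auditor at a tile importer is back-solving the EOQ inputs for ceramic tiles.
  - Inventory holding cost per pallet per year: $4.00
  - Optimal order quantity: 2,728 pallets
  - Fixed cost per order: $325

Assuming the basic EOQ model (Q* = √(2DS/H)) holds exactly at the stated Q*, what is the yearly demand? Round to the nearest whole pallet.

45,797 pallets per year

Since Q* = (2DS/H)^½, squaring gives Q*²·H = 2DS.
D = Q²H / (2S) = 2,728² × 4 / (2 × 325) = 45,796.82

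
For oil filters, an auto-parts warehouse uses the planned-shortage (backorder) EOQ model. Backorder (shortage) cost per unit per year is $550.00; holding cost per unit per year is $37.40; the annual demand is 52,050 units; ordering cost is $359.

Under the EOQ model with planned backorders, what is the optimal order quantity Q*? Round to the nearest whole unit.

1,033 units

Q* = √(2DS/H) · √((H + b)/b)
   = √(2 × 52,050 × 359 / 37.4) · √((37.4 + 550) / 550)
   = 999.624 × 1.0334 ≈ 1,033.05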